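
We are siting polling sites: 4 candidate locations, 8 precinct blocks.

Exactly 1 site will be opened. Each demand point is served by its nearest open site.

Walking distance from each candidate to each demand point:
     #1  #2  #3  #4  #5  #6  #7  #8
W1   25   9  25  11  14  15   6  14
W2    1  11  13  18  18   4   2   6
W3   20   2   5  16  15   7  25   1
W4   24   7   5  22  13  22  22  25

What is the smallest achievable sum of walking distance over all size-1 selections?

73

Open {W2}.
  #1→W2 1, #2→W2 11, #3→W2 13, #4→W2 18, #5→W2 18, #6→W2 4, #7→W2 2, #8→W2 6  ⇒ total 73.
Compare {W3}: total 91.
Compare {W1}: total 119.
No size-1 selection does better; minimum is 73.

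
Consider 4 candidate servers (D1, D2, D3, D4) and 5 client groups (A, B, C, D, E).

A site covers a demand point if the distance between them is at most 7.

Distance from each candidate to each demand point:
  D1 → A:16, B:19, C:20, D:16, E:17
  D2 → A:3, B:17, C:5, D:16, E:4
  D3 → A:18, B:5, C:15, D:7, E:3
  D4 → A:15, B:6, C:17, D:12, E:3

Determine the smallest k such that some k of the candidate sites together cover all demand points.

2

Coverage sets (demand points within 7 of each site):
  D1: {}
  D2: {A, C, E}
  D3: {B, D, E}
  D4: {B, E}
No single site covers all 5 demand points.
But {D2, D3} covers everything, so the minimum is 2.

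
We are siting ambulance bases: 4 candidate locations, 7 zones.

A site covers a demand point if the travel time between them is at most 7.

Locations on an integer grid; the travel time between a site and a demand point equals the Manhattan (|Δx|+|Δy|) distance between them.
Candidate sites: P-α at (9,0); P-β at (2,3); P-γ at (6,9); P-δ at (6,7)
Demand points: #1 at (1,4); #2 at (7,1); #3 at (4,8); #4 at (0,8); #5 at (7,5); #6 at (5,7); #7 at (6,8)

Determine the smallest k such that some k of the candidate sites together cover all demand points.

Coverage sets (demand points within 7 of each site):
  P-α: {#2, #5}
  P-β: {#1, #2, #3, #4, #5, #6}
  P-γ: {#3, #4, #5, #6, #7}
  P-δ: {#2, #3, #4, #5, #6, #7}
No single site covers all 7 demand points.
But {P-β, P-γ} covers everything, so the minimum is 2.

2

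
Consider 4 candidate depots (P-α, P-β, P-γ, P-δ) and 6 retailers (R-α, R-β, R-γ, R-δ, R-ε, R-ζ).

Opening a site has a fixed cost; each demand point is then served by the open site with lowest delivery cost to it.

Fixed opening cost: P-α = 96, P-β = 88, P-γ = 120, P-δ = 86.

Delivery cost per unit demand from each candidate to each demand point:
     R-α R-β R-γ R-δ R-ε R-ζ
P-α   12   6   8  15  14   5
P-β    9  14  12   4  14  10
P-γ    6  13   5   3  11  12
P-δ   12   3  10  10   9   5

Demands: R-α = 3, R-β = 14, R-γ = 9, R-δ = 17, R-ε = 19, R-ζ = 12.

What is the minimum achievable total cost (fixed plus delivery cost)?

593

Open {P-γ, P-δ}: assign each demand point to its cheapest open site.
  R-α→P-γ 3×6=18, R-β→P-δ 14×3=42, R-γ→P-γ 9×5=45, R-δ→P-γ 17×3=51, R-ε→P-δ 19×9=171, R-ζ→P-δ 12×5=60
  delivery cost 387, fixed 206 → total 593.
Compare {P-β, P-δ}: delivery cost 458 + fixed 174 = 632.
Compare {P-δ}: delivery cost 569 + fixed 86 = 655.
Compare {P-β, P-γ, P-δ}: delivery cost 387 + fixed 294 = 681.
All other subsets cost ≥ 632. Minimum total cost: 593.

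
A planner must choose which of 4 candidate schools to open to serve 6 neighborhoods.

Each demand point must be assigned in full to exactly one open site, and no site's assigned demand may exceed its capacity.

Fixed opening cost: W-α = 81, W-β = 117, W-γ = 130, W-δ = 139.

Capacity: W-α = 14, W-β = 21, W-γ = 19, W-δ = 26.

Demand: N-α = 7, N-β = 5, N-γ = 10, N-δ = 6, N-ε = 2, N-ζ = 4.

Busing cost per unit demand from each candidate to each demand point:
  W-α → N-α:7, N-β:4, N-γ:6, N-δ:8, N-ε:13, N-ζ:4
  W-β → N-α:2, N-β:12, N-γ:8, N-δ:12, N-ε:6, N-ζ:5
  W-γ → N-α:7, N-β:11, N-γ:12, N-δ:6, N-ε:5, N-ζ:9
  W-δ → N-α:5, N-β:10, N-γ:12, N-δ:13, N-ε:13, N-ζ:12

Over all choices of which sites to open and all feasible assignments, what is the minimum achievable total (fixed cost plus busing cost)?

Open {W-α, W-β}; cheapest assignment that respects the capacities:
  W-α (cap 14, load 13): N-β, N-δ, N-ε — cost 5×4 + 6×8 + 2×13 = 94
  W-β (cap 21, load 21): N-α, N-γ, N-ζ — cost 7×2 + 10×8 + 4×5 = 114
  Shipping 208, fixed 198 → total 406.
  Any other capacity-feasible assignment to {W-α, W-β} ships for at least 208.
Compare {W-β, W-γ}: its best feasible assignment gives total 462.
Compare {W-α, W-δ}: its best feasible assignment gives total 485.
Every other set of open sites that can feasibly serve all demand totals ≥ 462 even under its best assignment. Minimum: 406.

406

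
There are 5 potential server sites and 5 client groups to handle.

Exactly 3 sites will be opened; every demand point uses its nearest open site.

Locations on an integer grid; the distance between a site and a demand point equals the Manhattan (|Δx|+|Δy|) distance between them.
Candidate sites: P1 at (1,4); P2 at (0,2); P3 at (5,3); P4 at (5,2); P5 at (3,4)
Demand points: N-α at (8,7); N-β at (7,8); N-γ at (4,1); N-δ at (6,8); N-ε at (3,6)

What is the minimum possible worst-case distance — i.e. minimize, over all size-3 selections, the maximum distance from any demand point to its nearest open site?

7

Open {P1, P2, P3}.
  Farthest demand point is N-α at distance 7 (to P3); all others are ≤ 7.
With {P1, P3, P4} the worst case is 7.
With {P1, P3, P5} the worst case is 7.
No size-3 selection achieves below 7.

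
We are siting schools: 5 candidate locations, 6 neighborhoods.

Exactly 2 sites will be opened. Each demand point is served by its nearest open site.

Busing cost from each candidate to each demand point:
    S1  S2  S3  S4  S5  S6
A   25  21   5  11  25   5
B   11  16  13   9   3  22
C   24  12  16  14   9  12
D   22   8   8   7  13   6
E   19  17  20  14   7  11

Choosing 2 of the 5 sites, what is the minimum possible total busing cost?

43

Open {B, D}.
  S1→B 11, S2→D 8, S3→D 8, S4→D 7, S5→B 3, S6→D 6  ⇒ total 43.
Compare {A, B}: total 49.
Compare {D, E}: total 55.
No size-2 selection does better; minimum is 43.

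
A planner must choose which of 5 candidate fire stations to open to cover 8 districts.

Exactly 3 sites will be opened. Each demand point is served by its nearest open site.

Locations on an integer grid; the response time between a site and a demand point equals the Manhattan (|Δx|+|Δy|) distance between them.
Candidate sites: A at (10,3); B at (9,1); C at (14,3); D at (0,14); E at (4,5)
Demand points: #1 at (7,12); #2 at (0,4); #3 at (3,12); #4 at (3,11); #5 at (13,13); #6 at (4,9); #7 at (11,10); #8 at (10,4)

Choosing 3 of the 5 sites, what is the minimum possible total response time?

51

Open {A, D, E}.
  #1→D 9, #2→E 5, #3→D 5, #4→D 6, #5→A 13, #6→E 4, #7→A 8, #8→A 1  ⇒ total 51.
Compare {A, C, E}: total 54.
Compare {C, D, E}: total 55.
No size-3 selection does better; minimum is 51.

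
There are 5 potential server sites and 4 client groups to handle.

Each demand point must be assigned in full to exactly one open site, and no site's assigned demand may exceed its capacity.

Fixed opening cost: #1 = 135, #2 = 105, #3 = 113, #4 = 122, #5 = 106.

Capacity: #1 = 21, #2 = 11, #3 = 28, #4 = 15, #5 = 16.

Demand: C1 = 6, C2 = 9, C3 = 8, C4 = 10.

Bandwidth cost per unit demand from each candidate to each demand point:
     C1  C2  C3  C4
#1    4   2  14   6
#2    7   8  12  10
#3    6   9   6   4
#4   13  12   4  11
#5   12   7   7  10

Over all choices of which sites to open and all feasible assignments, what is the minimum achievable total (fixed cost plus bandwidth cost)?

Open {#1, #3}; cheapest assignment that respects the capacities:
  #1 (cap 21, load 15): C1, C2 — cost 6×4 + 9×2 = 42
  #3 (cap 28, load 18): C3, C4 — cost 8×6 + 10×4 = 88
  Shipping 130, fixed 248 → total 378.
  Any other capacity-feasible assignment to {#1, #3} ships for at least 130.
Compare {#3, #5}: its best feasible assignment gives total 406.
Compare {#2, #3}: its best feasible assignment gives total 414.
Every other set of open sites that can feasibly serve all demand totals ≥ 406 even under its best assignment. Minimum: 378.

378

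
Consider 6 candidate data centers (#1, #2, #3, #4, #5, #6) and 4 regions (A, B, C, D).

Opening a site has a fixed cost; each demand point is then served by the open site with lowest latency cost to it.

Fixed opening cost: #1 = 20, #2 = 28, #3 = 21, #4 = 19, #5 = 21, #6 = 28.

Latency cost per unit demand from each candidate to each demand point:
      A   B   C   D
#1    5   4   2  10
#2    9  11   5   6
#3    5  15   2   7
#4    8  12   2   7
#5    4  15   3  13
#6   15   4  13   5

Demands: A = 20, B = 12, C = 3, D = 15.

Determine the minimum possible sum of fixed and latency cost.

261

Open {#5, #6}: assign each demand point to its cheapest open site.
  A→#5 20×4=80, B→#6 12×4=48, C→#5 3×3=9, D→#6 15×5=75
  latency cost 212, fixed 49 → total 261.
Compare {#1, #6}: latency cost 229 + fixed 48 = 277.
Compare {#4, #5, #6}: latency cost 209 + fixed 68 = 277.
Compare {#3, #6}: latency cost 229 + fixed 49 = 278.
All other subsets cost ≥ 277. Minimum total cost: 261.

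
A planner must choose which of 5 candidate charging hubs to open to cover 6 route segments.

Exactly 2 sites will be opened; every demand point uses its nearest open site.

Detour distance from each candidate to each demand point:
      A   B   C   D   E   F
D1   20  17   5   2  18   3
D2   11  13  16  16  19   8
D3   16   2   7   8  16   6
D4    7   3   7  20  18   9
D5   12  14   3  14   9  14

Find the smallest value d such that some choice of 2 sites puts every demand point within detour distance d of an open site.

Open {D3, D5}.
  Farthest demand point is A at detour distance 12 (to D5); all others are ≤ 12.
With {D1, D5} the worst case is 14.
With {D2, D5} the worst case is 14.
No size-2 selection achieves below 12.

12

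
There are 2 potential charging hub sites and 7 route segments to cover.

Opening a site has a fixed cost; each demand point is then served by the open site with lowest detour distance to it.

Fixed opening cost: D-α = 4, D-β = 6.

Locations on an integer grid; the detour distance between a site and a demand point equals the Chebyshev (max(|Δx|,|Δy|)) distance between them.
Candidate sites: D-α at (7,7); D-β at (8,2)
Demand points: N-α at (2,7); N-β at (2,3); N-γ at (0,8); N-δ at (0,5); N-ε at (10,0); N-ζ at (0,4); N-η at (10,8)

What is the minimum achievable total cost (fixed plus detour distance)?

45

Open {D-α}: assign each demand point to its cheapest open site.
  N-α→D-α 5, N-β→D-α 5, N-γ→D-α 7, N-δ→D-α 7, N-ε→D-α 7, N-ζ→D-α 7, N-η→D-α 3
  detour distance 41, fixed 4 → total 45.
Compare {D-α, D-β}: detour distance 36 + fixed 10 = 46.
Compare {D-β}: detour distance 44 + fixed 6 = 50.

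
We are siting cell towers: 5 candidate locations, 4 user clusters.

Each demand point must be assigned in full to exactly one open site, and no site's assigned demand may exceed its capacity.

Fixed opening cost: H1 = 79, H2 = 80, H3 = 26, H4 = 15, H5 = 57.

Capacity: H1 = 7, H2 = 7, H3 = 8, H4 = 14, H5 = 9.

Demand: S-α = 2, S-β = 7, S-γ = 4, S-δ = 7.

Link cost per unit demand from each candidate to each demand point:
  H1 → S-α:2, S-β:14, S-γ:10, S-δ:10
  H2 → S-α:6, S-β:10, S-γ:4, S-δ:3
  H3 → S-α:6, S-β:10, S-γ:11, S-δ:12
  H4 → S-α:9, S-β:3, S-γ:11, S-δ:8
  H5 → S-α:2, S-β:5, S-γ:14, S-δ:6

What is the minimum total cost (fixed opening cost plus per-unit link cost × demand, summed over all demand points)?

Open {H3, H4}; cheapest assignment that respects the capacities:
  H3 (cap 8, load 6): S-α, S-γ — cost 2×6 + 4×11 = 56
  H4 (cap 14, load 14): S-β, S-δ — cost 7×3 + 7×8 = 77
  Shipping 133, fixed 41 → total 174.
  Any other capacity-feasible assignment to {H3, H4} ships for at least 133.
Compare {H4, H5}: its best feasible assignment gives total 183.
Compare {H2, H4}: its best feasible assignment gives total 199.
Every other set of open sites that can feasibly serve all demand totals ≥ 183 even under its best assignment. Minimum: 174.

174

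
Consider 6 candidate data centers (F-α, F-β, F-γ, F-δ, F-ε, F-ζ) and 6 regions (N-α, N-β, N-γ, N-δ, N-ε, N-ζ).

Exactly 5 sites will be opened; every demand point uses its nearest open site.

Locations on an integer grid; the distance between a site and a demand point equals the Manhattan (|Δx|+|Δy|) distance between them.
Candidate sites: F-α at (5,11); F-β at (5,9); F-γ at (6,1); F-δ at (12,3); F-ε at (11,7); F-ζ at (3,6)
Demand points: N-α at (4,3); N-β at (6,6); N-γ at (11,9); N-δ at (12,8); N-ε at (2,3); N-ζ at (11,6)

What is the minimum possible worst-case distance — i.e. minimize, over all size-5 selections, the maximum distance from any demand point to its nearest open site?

4

Open {F-α, F-β, F-γ, F-ε, F-ζ}.
  Farthest demand point is N-α at distance 4 (to F-γ); all others are ≤ 4.
With {F-α, F-β, F-δ, F-ε, F-ζ} the worst case is 4.
With {F-α, F-γ, F-δ, F-ε, F-ζ} the worst case is 4.
No size-5 selection achieves below 4.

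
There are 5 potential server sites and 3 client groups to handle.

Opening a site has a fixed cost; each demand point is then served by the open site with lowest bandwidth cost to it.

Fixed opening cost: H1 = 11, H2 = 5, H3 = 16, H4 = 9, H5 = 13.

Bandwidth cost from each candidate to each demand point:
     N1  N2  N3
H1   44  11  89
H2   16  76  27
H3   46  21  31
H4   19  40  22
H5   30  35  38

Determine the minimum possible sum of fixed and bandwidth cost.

Open {H1, H2}: assign each demand point to its cheapest open site.
  N1→H2 16, N2→H1 11, N3→H2 27
  bandwidth cost 54, fixed 16 → total 70.
Compare {H1, H4}: bandwidth cost 52 + fixed 20 = 72.
Compare {H1, H2, H4}: bandwidth cost 49 + fixed 25 = 74.
Compare {H1, H2, H5}: bandwidth cost 54 + fixed 29 = 83.
All other subsets cost ≥ 72. Minimum total cost: 70.

70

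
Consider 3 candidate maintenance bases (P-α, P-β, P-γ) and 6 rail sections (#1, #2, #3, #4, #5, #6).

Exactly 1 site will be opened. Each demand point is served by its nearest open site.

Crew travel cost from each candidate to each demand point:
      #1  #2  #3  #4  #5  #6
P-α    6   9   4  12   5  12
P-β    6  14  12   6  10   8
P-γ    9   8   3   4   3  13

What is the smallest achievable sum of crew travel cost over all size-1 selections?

40

Open {P-γ}.
  #1→P-γ 9, #2→P-γ 8, #3→P-γ 3, #4→P-γ 4, #5→P-γ 3, #6→P-γ 13  ⇒ total 40.
Compare {P-α}: total 48.
Compare {P-β}: total 56.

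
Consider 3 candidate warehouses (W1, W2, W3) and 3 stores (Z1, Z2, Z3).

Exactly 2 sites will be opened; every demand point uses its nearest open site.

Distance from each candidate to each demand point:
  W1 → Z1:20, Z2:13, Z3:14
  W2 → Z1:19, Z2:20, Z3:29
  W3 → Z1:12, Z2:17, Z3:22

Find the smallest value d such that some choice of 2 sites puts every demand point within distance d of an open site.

14

Open {W1, W3}.
  Farthest demand point is Z3 at distance 14 (to W1); all others are ≤ 14.
With {W1, W2} the worst case is 19.
With {W2, W3} the worst case is 22.
No size-2 selection achieves below 14.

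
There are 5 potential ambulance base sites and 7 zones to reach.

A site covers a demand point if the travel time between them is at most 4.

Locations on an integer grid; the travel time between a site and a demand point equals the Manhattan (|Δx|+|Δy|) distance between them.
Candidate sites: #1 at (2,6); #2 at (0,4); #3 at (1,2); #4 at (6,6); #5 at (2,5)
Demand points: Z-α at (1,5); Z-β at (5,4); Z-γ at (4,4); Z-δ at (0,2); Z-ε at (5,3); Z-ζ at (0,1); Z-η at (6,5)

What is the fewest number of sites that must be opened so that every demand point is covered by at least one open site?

2

Coverage sets (demand points within 4 of each site):
  #1: {Z-α, Z-γ}
  #2: {Z-α, Z-γ, Z-δ, Z-ζ}
  #3: {Z-α, Z-δ, Z-ζ}
  #4: {Z-β, Z-γ, Z-ε, Z-η}
  #5: {Z-α, Z-β, Z-γ, Z-η}
No single site covers all 7 demand points.
But {#2, #4} covers everything, so the minimum is 2.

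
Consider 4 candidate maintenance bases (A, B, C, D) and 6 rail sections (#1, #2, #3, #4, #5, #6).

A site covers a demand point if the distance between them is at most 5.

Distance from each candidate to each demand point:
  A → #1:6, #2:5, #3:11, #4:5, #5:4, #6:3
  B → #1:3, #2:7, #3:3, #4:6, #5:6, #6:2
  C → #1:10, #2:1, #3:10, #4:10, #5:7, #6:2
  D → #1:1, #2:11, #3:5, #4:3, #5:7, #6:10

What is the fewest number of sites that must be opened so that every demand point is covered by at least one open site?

2

Coverage sets (demand points within 5 of each site):
  A: {#2, #4, #5, #6}
  B: {#1, #3, #6}
  C: {#2, #6}
  D: {#1, #3, #4}
No single site covers all 6 demand points.
But {A, B} covers everything, so the minimum is 2.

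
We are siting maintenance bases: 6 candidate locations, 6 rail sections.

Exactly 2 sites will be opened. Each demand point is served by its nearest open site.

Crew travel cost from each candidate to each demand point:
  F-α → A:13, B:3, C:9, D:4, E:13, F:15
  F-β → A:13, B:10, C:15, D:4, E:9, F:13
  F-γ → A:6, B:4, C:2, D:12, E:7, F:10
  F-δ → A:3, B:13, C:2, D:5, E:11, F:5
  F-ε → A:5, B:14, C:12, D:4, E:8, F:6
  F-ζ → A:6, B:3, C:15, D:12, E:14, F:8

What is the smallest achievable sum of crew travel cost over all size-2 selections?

Open {F-γ, F-δ}.
  A→F-δ 3, B→F-γ 4, C→F-γ 2, D→F-δ 5, E→F-γ 7, F→F-δ 5  ⇒ total 26.
Compare {F-α, F-δ}: total 28.
Compare {F-γ, F-ε}: total 28.
No size-2 selection does better; minimum is 26.

26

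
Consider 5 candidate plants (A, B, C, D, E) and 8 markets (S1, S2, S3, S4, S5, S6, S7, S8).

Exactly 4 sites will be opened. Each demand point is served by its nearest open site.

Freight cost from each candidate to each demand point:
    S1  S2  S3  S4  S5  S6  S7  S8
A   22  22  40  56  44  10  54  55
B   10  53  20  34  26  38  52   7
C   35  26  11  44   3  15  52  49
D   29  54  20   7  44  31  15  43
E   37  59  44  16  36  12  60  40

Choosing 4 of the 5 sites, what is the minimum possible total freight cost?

Open {A, B, C, D}.
  S1→B 10, S2→A 22, S3→C 11, S4→D 7, S5→C 3, S6→A 10, S7→D 15, S8→B 7  ⇒ total 85.
Compare {B, C, D, E}: total 91.
Compare {A, B, D, E}: total 117.
No size-4 selection does better; minimum is 85.

85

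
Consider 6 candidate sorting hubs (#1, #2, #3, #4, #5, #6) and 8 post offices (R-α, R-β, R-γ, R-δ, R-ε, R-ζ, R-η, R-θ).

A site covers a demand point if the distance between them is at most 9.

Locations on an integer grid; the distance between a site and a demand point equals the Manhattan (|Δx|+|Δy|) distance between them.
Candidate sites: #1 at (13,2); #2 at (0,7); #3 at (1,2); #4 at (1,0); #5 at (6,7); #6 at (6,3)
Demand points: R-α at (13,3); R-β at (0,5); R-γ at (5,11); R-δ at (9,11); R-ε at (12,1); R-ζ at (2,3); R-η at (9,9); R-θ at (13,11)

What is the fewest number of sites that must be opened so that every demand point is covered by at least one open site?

2

Coverage sets (demand points within 9 of each site):
  #1: {R-α, R-ε, R-θ}
  #2: {R-β, R-γ, R-ζ}
  #3: {R-β, R-ζ}
  #4: {R-β, R-ζ}
  #5: {R-β, R-γ, R-δ, R-ζ, R-η}
  #6: {R-α, R-β, R-γ, R-ε, R-ζ, R-η}
No single site covers all 8 demand points.
But {#1, #5} covers everything, so the minimum is 2.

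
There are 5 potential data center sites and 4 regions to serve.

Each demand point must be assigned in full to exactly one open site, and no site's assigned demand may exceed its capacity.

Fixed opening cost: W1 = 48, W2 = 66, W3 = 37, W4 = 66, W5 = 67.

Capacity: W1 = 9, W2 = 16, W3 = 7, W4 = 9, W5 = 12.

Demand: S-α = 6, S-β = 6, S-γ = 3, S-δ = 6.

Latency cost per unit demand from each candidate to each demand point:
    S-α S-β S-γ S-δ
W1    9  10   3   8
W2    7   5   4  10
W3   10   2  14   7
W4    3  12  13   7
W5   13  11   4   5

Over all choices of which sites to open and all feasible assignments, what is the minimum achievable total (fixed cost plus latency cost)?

Open {W2, W3}; cheapest assignment that respects the capacities:
  W2 (cap 16, load 15): S-α, S-γ, S-δ — cost 6×7 + 3×4 + 6×10 = 114
  W3 (cap 7, load 6): S-β — cost 6×2 = 12
  Shipping 126, fixed 103 → total 229.
  Any other capacity-feasible assignment to {W2, W3} ships for at least 126.
Compare {W1, W3, W4}: its best feasible assignment gives total 238.
Compare {W3, W4, W5}: its best feasible assignment gives total 242.
Every other set of open sites that can feasibly serve all demand totals ≥ 238 even under its best assignment. Minimum: 229.

229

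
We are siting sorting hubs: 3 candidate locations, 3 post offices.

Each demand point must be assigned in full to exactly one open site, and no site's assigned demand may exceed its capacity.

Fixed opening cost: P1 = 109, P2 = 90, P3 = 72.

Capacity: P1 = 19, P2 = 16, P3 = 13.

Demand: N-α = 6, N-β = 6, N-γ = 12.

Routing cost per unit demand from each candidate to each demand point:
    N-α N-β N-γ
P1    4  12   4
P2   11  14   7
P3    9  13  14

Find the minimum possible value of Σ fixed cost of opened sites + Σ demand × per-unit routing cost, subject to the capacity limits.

331

Open {P1, P3}; cheapest assignment that respects the capacities:
  P1 (cap 19, load 18): N-α, N-γ — cost 6×4 + 12×4 = 72
  P3 (cap 13, load 6): N-β — cost 6×13 = 78
  Shipping 150, fixed 181 → total 331.
  Any other capacity-feasible assignment to {P1, P3} ships for at least 150.
Compare {P1, P2}: its best feasible assignment gives total 355.
Compare {P2, P3}: its best feasible assignment gives total 378.
Every other set of open sites that can feasibly serve all demand totals ≥ 355 even under its best assignment. Minimum: 331.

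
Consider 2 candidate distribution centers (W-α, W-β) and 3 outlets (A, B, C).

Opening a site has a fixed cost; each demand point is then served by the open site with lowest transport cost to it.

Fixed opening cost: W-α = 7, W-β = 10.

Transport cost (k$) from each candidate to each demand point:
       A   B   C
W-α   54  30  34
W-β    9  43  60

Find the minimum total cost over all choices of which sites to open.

Open {W-α, W-β}: assign each demand point to its cheapest open site.
  A→W-β 9, B→W-α 30, C→W-α 34
  transport cost 73, fixed 17 → total 90.
Compare {W-β}: transport cost 112 + fixed 10 = 122.
Compare {W-α}: transport cost 118 + fixed 7 = 125.

90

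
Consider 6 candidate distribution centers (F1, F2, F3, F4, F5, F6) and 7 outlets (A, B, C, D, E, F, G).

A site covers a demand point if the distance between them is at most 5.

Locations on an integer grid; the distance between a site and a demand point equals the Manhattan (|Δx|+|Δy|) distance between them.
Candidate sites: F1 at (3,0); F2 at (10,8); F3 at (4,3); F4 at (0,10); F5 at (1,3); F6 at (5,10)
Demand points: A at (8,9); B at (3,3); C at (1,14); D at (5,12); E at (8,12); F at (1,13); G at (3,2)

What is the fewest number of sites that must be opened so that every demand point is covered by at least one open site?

Coverage sets (demand points within 5 of each site):
  F1: {B, G}
  F2: {A}
  F3: {B, G}
  F4: {C, F}
  F5: {B, G}
  F6: {A, D, E}
No 2 sites suffice: every size-2 union leaves at least one demand point uncovered.
But {F1, F4, F6} covers everything, so the minimum is 3.

3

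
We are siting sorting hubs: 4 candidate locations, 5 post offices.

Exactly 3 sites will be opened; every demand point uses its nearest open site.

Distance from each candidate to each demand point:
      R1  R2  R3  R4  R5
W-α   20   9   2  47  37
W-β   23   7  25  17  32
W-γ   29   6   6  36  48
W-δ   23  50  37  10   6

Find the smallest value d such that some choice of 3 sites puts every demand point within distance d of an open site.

Open {W-α, W-β, W-δ}.
  Farthest demand point is R1 at distance 20 (to W-α); all others are ≤ 20.
With {W-α, W-γ, W-δ} the worst case is 20.
With {W-β, W-γ, W-δ} the worst case is 23.
No size-3 selection achieves below 20.

20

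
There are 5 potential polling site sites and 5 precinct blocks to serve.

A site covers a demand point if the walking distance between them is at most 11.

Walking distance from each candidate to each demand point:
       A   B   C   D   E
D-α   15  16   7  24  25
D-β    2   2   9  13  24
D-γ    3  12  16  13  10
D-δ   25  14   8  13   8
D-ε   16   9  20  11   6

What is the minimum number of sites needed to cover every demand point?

Coverage sets (demand points within 11 of each site):
  D-α: {C}
  D-β: {A, B, C}
  D-γ: {A, E}
  D-δ: {C, E}
  D-ε: {B, D, E}
No single site covers all 5 demand points.
But {D-β, D-ε} covers everything, so the minimum is 2.

2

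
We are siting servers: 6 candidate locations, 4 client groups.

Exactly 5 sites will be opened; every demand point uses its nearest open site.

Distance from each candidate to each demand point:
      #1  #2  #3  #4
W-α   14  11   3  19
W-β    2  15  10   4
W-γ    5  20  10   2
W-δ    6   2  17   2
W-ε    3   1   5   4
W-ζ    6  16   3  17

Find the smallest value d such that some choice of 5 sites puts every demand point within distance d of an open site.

Open {W-α, W-β, W-γ, W-δ, W-ε}.
  Farthest demand point is #3 at distance 3 (to W-α); all others are ≤ 3.
With {W-α, W-β, W-γ, W-δ, W-ζ} the worst case is 3.
With {W-α, W-β, W-γ, W-ε, W-ζ} the worst case is 3.
No size-5 selection achieves below 3.

3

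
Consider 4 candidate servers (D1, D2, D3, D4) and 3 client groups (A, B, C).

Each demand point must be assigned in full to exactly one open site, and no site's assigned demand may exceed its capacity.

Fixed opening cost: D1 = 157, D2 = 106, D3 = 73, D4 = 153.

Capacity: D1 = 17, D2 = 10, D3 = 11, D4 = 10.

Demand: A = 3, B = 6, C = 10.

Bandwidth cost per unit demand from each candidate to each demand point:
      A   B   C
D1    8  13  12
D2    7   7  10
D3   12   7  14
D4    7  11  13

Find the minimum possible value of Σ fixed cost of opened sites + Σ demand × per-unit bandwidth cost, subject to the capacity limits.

357

Open {D2, D3}; cheapest assignment that respects the capacities:
  D2 (cap 10, load 10): C — cost 10×10 = 100
  D3 (cap 11, load 9): A, B — cost 3×12 + 6×7 = 78
  Shipping 178, fixed 179 → total 357.
  Any other capacity-feasible assignment to {D2, D3} ships for at least 178.
Compare {D1, D3}: its best feasible assignment gives total 416.
Compare {D3, D4}: its best feasible assignment gives total 434.
Every other set of open sites that can feasibly serve all demand totals ≥ 416 even under its best assignment. Minimum: 357.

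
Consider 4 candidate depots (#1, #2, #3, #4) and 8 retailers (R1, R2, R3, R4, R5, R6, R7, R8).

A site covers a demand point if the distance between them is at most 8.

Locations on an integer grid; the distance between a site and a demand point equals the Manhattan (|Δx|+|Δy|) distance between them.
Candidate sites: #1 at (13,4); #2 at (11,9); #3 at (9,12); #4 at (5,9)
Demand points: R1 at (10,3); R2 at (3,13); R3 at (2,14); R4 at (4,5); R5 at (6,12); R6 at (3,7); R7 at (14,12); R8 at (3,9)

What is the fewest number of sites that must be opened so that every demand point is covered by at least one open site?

2

Coverage sets (demand points within 8 of each site):
  #1: {R1}
  #2: {R1, R5, R7, R8}
  #3: {R2, R5, R7}
  #4: {R2, R3, R4, R5, R6, R8}
No single site covers all 8 demand points.
But {#2, #4} covers everything, so the minimum is 2.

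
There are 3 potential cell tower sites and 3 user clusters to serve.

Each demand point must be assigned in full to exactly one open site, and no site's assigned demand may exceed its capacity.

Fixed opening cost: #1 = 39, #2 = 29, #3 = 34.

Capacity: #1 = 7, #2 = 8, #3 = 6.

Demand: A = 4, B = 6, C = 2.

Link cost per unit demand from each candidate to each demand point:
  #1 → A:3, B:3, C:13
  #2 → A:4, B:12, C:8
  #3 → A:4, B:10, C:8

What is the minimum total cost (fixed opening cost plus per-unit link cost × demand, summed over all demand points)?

Open {#1, #2}; cheapest assignment that respects the capacities:
  #1 (cap 7, load 6): B — cost 6×3 = 18
  #2 (cap 8, load 6): A, C — cost 4×4 + 2×8 = 32
  Shipping 50, fixed 68 → total 118.
  Any other capacity-feasible assignment to {#1, #2} ships for at least 50.
Compare {#1, #3}: its best feasible assignment gives total 123.
Compare {#1, #2, #3}: its best feasible assignment gives total 152.
Every other set of open sites that can feasibly serve all demand totals ≥ 123 even under its best assignment. Minimum: 118.

118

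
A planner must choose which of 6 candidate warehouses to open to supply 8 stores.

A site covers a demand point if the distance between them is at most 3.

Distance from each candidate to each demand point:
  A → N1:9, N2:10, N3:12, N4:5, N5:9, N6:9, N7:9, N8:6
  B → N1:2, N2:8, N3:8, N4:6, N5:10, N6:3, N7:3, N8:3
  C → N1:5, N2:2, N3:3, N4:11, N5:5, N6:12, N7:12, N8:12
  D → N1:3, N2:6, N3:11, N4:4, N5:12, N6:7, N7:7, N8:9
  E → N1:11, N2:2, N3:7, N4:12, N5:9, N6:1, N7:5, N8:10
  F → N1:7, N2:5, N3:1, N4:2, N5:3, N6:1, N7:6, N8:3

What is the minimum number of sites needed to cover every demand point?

Coverage sets (demand points within 3 of each site):
  A: {}
  B: {N1, N6, N7, N8}
  C: {N2, N3}
  D: {N1}
  E: {N2, N6}
  F: {N3, N4, N5, N6, N8}
No 2 sites suffice: every size-2 union leaves at least one demand point uncovered.
But {B, C, F} covers everything, so the minimum is 3.

3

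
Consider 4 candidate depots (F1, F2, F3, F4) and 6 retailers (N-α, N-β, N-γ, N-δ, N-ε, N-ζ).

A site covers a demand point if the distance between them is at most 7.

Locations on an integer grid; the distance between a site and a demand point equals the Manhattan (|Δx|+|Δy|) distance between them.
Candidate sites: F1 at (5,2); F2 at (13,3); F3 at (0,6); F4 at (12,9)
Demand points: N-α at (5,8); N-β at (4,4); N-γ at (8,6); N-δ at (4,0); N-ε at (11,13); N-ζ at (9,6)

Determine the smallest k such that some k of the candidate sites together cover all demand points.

Coverage sets (demand points within 7 of each site):
  F1: {N-α, N-β, N-γ, N-δ}
  F2: {N-ζ}
  F3: {N-α, N-β}
  F4: {N-γ, N-ε, N-ζ}
No single site covers all 6 demand points.
But {F1, F4} covers everything, so the minimum is 2.

2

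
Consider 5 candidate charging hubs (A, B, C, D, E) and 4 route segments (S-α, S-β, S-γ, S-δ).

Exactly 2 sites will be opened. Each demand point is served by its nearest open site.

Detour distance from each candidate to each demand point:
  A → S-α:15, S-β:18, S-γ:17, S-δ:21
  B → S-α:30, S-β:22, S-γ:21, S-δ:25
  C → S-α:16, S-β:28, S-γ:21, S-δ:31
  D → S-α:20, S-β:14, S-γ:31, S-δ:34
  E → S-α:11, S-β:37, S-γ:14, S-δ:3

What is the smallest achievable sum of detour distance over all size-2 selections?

42

Open {D, E}.
  S-α→E 11, S-β→D 14, S-γ→E 14, S-δ→E 3  ⇒ total 42.
Compare {A, E}: total 46.
Compare {B, E}: total 50.
No size-2 selection does better; minimum is 42.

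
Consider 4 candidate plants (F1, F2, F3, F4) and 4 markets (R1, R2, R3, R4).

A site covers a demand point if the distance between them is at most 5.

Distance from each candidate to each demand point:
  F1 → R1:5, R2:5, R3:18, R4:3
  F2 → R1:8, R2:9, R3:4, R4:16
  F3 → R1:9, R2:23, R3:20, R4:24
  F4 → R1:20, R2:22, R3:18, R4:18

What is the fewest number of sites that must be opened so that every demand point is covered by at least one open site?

Coverage sets (demand points within 5 of each site):
  F1: {R1, R2, R4}
  F2: {R3}
  F3: {}
  F4: {}
No single site covers all 4 demand points.
But {F1, F2} covers everything, so the minimum is 2.

2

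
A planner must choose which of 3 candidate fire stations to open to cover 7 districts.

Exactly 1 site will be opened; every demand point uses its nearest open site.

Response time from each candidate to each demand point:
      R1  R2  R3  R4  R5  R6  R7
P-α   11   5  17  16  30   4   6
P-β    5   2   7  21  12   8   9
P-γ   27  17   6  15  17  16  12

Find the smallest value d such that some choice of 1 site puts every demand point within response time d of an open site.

21

Open {P-β}.
  Farthest demand point is R4 at response time 21 (to P-β); all others are ≤ 21.
With {P-γ} the worst case is 27.
With {P-α} the worst case is 30.
No size-1 selection achieves below 21.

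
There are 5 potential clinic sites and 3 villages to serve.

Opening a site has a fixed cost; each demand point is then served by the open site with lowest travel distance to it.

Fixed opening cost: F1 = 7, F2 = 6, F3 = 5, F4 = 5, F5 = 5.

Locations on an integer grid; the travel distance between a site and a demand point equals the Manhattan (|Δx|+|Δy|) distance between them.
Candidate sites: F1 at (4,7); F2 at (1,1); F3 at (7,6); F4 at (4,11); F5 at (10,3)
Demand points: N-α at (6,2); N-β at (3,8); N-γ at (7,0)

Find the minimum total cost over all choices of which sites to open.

Open {F3}: assign each demand point to its cheapest open site.
  N-α→F3 5, N-β→F3 6, N-γ→F3 6
  travel distance 17, fixed 5 → total 22.
Compare {F1, F3}: travel distance 13 + fixed 12 = 25.
Compare {F1, F5}: travel distance 13 + fixed 12 = 25.
Compare {F3, F4}: travel distance 15 + fixed 10 = 25.
All other subsets cost ≥ 25. Minimum total cost: 22.

22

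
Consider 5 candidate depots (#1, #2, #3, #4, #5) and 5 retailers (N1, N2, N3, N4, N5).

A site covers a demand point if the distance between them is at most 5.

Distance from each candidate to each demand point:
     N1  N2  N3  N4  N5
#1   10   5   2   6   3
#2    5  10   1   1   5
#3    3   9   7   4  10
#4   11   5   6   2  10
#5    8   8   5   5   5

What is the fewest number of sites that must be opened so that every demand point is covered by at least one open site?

Coverage sets (demand points within 5 of each site):
  #1: {N2, N3, N5}
  #2: {N1, N3, N4, N5}
  #3: {N1, N4}
  #4: {N2, N4}
  #5: {N3, N4, N5}
No single site covers all 5 demand points.
But {#1, #2} covers everything, so the minimum is 2.

2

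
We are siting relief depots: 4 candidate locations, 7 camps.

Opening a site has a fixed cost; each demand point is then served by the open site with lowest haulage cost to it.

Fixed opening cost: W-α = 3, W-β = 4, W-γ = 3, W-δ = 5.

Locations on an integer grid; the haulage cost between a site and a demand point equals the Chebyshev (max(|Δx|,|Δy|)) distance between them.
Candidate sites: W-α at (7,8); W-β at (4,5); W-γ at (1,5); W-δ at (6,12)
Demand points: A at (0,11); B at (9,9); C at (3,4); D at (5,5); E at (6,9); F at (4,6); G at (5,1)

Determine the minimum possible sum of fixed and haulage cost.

23

Open {W-α, W-β}: assign each demand point to its cheapest open site.
  A→W-β 6, B→W-α 2, C→W-β 1, D→W-β 1, E→W-α 1, F→W-β 1, G→W-β 4
  haulage cost 16, fixed 7 → total 23.
Compare {W-β}: haulage cost 22 + fixed 4 = 26.
Compare {W-α, W-β, W-γ}: haulage cost 16 + fixed 10 = 26.
Compare {W-α, W-γ}: haulage cost 21 + fixed 6 = 27.
All other subsets cost ≥ 26. Minimum total cost: 23.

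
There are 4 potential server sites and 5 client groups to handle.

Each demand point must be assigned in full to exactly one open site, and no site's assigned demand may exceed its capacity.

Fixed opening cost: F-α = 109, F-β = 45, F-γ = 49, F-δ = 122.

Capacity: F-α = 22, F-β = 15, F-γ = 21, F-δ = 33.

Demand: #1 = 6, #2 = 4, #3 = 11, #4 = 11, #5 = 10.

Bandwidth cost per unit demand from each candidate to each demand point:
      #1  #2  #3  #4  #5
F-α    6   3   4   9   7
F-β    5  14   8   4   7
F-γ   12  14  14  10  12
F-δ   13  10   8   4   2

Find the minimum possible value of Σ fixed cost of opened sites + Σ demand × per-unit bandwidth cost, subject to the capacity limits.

387

Open {F-α, F-δ}; cheapest assignment that respects the capacities:
  F-α (cap 22, load 21): #1, #2, #3 — cost 6×6 + 4×3 + 11×4 = 92
  F-δ (cap 33, load 21): #4, #5 — cost 11×4 + 10×2 = 64
  Shipping 156, fixed 231 → total 387.
  Any other capacity-feasible assignment to {F-α, F-δ} ships for at least 156.
Compare {F-β, F-δ}: its best feasible assignment gives total 405.
Compare {F-α, F-β, F-δ}: its best feasible assignment gives total 426.
Every other set of open sites that can feasibly serve all demand totals ≥ 405 even under its best assignment. Minimum: 387.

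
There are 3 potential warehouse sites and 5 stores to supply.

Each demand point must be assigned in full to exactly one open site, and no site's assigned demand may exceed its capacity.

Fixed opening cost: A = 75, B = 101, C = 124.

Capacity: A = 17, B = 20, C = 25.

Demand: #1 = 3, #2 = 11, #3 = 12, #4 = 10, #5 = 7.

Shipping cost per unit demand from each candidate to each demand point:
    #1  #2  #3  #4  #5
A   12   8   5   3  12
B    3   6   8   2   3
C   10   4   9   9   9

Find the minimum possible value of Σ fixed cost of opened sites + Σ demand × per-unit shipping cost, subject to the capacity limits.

Open {B, C}; cheapest assignment that respects the capacities:
  B (cap 20, load 20): #1, #4, #5 — cost 3×3 + 10×2 + 7×3 = 50
  C (cap 25, load 23): #2, #3 — cost 11×4 + 12×9 = 152
  Shipping 202, fixed 225 → total 427.
  Any other capacity-feasible assignment to {B, C} ships for at least 202.
Compare {A, B, C}: its best feasible assignment gives total 454.
Every other set of open sites that can feasibly serve all demand totals ≥ 454 even under its best assignment. Minimum: 427.

427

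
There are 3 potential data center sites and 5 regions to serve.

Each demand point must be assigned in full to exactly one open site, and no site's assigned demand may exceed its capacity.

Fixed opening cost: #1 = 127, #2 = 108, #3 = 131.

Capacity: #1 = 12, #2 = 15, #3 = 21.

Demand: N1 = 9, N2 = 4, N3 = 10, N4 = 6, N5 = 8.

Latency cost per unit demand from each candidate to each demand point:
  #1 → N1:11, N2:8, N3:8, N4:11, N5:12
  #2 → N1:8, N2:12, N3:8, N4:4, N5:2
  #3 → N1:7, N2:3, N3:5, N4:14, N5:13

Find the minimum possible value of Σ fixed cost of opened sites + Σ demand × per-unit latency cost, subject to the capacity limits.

551

Open {#1, #2, #3}; cheapest assignment that respects the capacities:
  #1 (cap 12, load 4): N2 — cost 4×8 = 32
  #2 (cap 15, load 14): N4, N5 — cost 6×4 + 8×2 = 40
  #3 (cap 21, load 19): N1, N3 — cost 9×7 + 10×5 = 113
  Shipping 185, fixed 366 → total 551.
  Any other capacity-feasible assignment to {#1, #2, #3} ships for at least 185.
Total demand is 37 and no other set of sites has combined capacity ≥ 37, so {#1, #2, #3} is the only feasible choice of open sites. Minimum: 551.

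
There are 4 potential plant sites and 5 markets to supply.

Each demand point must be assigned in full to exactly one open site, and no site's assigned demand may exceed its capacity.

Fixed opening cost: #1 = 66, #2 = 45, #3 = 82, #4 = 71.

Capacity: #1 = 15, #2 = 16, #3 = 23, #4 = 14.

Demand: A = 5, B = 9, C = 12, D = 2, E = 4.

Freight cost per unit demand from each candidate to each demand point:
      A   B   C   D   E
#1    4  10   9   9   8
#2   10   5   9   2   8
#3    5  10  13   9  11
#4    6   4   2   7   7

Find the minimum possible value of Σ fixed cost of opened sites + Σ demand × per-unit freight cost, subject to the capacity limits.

Open {#1, #2, #4}; cheapest assignment that respects the capacities:
  #1 (cap 15, load 9): A, E — cost 5×4 + 4×8 = 52
  #2 (cap 16, load 11): B, D — cost 9×5 + 2×2 = 49
  #4 (cap 14, load 12): C — cost 12×2 = 24
  Shipping 125, fixed 182 → total 307.
  Any other capacity-feasible assignment to {#1, #2, #4} ships for at least 125.
Compare {#2, #3, #4}: its best feasible assignment gives total 328.
Compare {#3, #4}: its best feasible assignment gives total 350.
Every other set of open sites that can feasibly serve all demand totals ≥ 328 even under its best assignment. Minimum: 307.

307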